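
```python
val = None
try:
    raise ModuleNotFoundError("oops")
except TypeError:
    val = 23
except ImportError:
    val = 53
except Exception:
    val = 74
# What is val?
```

Step-by-step execution trace:
1. `raise ModuleNotFoundError(...)` raises ModuleNotFoundError.
2. `except TypeError` does not match (ModuleNotFoundError is not a subclass of TypeError); skipped.
3. `except ImportError` matches (ModuleNotFoundError is a subclass of ImportError) → val = 53.
4. `except Exception` is not reached.
Result: 53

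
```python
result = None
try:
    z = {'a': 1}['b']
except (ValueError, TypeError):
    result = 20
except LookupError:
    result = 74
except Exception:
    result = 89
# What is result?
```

Step-by-step execution trace:
1. `z = {'a': 1}['b']` raises KeyError.
2. `except (ValueError, TypeError)` does not match KeyError; skipped.
3. `except LookupError` matches (KeyError is a subclass of LookupError) → result = 74.
4. `except Exception` is not reached.
Result: 74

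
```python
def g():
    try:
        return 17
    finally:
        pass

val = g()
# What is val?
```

Step-by-step execution trace:
1. `g()` enters try: `return 17` sets pending return value 17.
2. Before returning, `finally: pass` runs (no effect).
3. g() returns 17 → val = 17.
Result: 17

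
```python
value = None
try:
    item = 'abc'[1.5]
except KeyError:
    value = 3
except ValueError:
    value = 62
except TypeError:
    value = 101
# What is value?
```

Step-by-step execution trace:
1. `item = 'abc'[1.5]` raises TypeError.
2. `except KeyError` does not match TypeError; skipped.
3. `except ValueError` does not match TypeError; skipped.
4. `except TypeError` matches → value = 101.
Result: 101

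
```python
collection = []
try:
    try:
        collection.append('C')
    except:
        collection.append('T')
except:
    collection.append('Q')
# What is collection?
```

Step-by-step execution trace:
1. Inner try: `collection.append('C')` → collection = ['C']. No exception raised.
2. Inner `except` is skipped.
3. Inner try completes normally; outer `except` is skipped.
Result: ['C']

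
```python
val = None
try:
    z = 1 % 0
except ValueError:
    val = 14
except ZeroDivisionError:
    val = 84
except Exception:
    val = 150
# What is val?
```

Step-by-step execution trace:
1. `z = 1 % 0` raises ZeroDivisionError.
2. `except ValueError` does not match ZeroDivisionError; skipped.
3. `except ZeroDivisionError` matches → val = 84.
4. Remaining except clauses are skipped.
Result: 84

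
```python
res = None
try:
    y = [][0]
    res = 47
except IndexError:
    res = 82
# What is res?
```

Step-by-step execution trace:
1. `y = [][0]` raises IndexError.
2. `res = 47` is not reached.
3. `except IndexError` matches → res = 82.
Result: 82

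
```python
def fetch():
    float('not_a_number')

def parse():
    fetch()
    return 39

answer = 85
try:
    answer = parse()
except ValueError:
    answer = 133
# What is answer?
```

Step-by-step execution trace:
1. answer starts at 85.
2. try: `parse()` calls `fetch()`.
3. `fetch()` evaluates `float('not_a_number')`, which raises ValueError; it propagates through parse (uncaught).
4. `return 39` in parse is not reached; the assignment to answer does not complete.
5. `except ValueError` matches → answer = 133.
Result: 133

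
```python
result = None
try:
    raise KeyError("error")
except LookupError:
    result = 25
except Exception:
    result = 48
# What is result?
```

Step-by-step execution trace:
1. `raise KeyError(...)` raises KeyError.
2. `except LookupError` matches (KeyError is a subclass of LookupError) → result = 25.
3. `except Exception` is not reached.
Result: 25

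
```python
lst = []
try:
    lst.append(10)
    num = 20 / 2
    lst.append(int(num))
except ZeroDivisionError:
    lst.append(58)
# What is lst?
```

Step-by-step execution trace:
1. try: `lst.append(10)` → lst = [10].
2. `num = 20 / 2` → num = 10.0. No exception raised.
3. `lst.append(int(num))` → lst = [10, 10].
4. `except ZeroDivisionError` is skipped (no exception was raised).
Result: [10, 10]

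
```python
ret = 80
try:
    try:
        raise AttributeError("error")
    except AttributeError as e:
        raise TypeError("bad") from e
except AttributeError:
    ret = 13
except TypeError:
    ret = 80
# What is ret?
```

Step-by-step execution trace:
1. Inner try raises AttributeError; inner `except AttributeError as e` catches it.
2. `raise TypeError(...) from e` raises TypeError (AttributeError is attached as __cause__, but only TypeError is active).
3. Outer `except AttributeError` does not match TypeError; skipped.
4. Outer `except TypeError` matches → ret = 80.
Result: 80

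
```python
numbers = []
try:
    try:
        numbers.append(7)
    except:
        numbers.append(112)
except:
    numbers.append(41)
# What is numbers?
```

Step-by-step execution trace:
1. Inner try: `numbers.append(7)` → numbers = [7]. No exception raised.
2. Inner `except` is skipped.
3. Inner try completes normally; outer `except` is skipped.
Result: [7]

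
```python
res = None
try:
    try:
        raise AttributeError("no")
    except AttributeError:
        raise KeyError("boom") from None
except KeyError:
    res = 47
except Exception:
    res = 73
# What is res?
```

Step-by-step execution trace:
1. Inner try raises AttributeError; inner `except AttributeError` catches it.
2. `raise KeyError(...) from None` raises KeyError (from None suppresses __context__, but the active exception is still KeyError).
3. Outer `except KeyError` matches → res = 47.
4. `except Exception` is not reached.
Result: 47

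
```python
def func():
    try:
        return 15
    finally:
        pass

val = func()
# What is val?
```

Step-by-step execution trace:
1. `func()` enters try: `return 15` sets pending return value 15.
2. Before returning, `finally: pass` runs (no effect).
3. func() returns 15 → val = 15.
Result: 15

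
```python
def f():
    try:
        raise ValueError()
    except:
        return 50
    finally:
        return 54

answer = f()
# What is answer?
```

Step-by-step execution trace:
1. `f()` enters try: `raise ValueError()` raises ValueError.
2. bare `except` matches → `return 50` sets pending return value 50.
3. Before returning, `finally: return 54` runs and overrides the pending return.
4. f() returns 54 → answer = 54.
Result: 54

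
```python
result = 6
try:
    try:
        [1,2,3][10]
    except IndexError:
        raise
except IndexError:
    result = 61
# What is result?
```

Step-by-step execution trace:
1. Inner try: `[1,2,3][10]` raises IndexError.
2. Inner `except IndexError` matches; bare `raise` re-raises the same IndexError.
3. Outer `except IndexError` matches → result = 61.
Result: 61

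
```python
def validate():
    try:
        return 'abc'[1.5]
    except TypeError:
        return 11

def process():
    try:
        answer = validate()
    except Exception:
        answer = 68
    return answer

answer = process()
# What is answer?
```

Step-by-step execution trace:
1. `process()` calls `validate()`.
2. In validate: `'abc'[1.5]` raises TypeError; `except TypeError` catches it → returns 11.
3. In process: `answer = validate()` → answer = 11. No exception reaches process.
4. `except Exception` is skipped; process returns 11.
5. answer = 11.
Result: 11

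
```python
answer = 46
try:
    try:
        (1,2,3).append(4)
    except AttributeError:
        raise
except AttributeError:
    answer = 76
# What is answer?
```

Step-by-step execution trace:
1. Inner try: `(1,2,3).append(4)` raises AttributeError.
2. Inner `except AttributeError` matches; bare `raise` re-raises the same AttributeError.
3. Outer `except AttributeError` matches → answer = 76.
Result: 76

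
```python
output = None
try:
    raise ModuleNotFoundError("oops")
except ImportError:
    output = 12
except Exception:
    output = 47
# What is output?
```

Step-by-step execution trace:
1. `raise ModuleNotFoundError(...)` raises ModuleNotFoundError.
2. `except ImportError` matches (ModuleNotFoundError is a subclass of ImportError) → output = 12.
3. `except Exception` is not reached.
Result: 12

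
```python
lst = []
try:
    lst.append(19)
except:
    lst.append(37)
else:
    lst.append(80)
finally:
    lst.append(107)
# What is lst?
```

Step-by-step execution trace:
1. try: `lst.append(19)` → lst = [19]. No exception raised.
2. `except` is skipped.
3. `else` runs: `lst.append(80)` → lst = [19, 80].
4. `finally` always runs: `lst.append(107)` → lst = [19, 80, 107].
Result: [19, 80, 107]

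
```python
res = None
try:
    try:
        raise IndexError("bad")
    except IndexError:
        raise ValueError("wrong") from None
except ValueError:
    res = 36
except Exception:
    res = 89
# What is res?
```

Step-by-step execution trace:
1. Inner try raises IndexError; inner `except IndexError` catches it.
2. `raise ValueError(...) from None` raises ValueError (from None suppresses __context__, but the active exception is still ValueError).
3. Outer `except ValueError` matches → res = 36.
4. `except Exception` is not reached.
Result: 36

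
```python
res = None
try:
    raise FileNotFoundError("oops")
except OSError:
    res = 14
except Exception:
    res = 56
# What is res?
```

Step-by-step execution trace:
1. `raise FileNotFoundError(...)` raises FileNotFoundError.
2. `except OSError` matches (FileNotFoundError is a subclass of OSError) → res = 14.
3. `except Exception` is not reached.
Result: 14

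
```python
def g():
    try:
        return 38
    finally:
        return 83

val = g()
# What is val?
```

Step-by-step execution trace:
1. `g()` enters try: `return 38` sets pending return value 38.
2. Before returning, `finally: return 83` runs and overrides the pending return.
3. g() returns 83 → val = 83.
Result: 83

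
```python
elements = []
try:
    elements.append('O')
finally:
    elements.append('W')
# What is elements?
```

Step-by-step execution trace:
1. try: `elements.append('O')` → elements = ['O'].
2. The try body completes without raising.
3. finally always runs: `elements.append('W')` → elements = ['O', 'W'].
Result: ['O', 'W']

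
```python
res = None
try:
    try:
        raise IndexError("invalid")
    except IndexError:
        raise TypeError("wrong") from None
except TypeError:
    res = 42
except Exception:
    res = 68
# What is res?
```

Step-by-step execution trace:
1. Inner try raises IndexError; inner `except IndexError` catches it.
2. `raise TypeError(...) from None` raises TypeError (from None suppresses __context__, but the active exception is still TypeError).
3. Outer `except TypeError` matches → res = 42.
4. `except Exception` is not reached.
Result: 42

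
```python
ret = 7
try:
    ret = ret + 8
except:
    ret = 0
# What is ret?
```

Step-by-step execution trace:
1. ret starts at 7.
2. try: `ret = ret + 8` → ret = 15. No exception raised.
3. `except` is skipped.
Result: 15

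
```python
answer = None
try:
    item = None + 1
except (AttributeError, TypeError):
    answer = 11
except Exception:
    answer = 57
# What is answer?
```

Step-by-step execution trace:
1. `item = None + 1` raises TypeError.
2. `except (AttributeError, TypeError)` matches (TypeError is in the tuple) → answer = 11.
3. `except Exception` is not reached.
Result: 11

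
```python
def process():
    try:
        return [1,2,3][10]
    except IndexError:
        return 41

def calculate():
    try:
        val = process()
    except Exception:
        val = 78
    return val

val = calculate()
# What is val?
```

Step-by-step execution trace:
1. `calculate()` calls `process()`.
2. In process: `[1,2,3][10]` raises IndexError; `except IndexError` catches it → returns 41.
3. In calculate: `val = process()` → val = 41. No exception reaches calculate.
4. `except Exception` is skipped; calculate returns 41.
5. val = 41.
Result: 41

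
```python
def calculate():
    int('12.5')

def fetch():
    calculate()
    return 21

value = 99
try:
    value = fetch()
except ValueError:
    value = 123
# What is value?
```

Step-by-step execution trace:
1. value starts at 99.
2. try: `fetch()` calls `calculate()`.
3. `calculate()` evaluates `int('12.5')`, which raises ValueError; it propagates through fetch (uncaught).
4. `return 21` in fetch is not reached; the assignment to value does not complete.
5. `except ValueError` matches → value = 123.
Result: 123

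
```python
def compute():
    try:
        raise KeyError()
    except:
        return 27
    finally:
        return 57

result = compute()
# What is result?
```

Step-by-step execution trace:
1. `compute()` enters try: `raise KeyError()` raises KeyError.
2. bare `except` matches → `return 27` sets pending return value 27.
3. Before returning, `finally: return 57` runs and overrides the pending return.
4. compute() returns 57 → result = 57.
Result: 57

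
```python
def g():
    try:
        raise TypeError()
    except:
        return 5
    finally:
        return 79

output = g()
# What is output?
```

Step-by-step execution trace:
1. `g()` enters try: `raise TypeError()` raises TypeError.
2. bare `except` matches → `return 5` sets pending return value 5.
3. Before returning, `finally: return 79` runs and overrides the pending return.
4. g() returns 79 → output = 79.
Result: 79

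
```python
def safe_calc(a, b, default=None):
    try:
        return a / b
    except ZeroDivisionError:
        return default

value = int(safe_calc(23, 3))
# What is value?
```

Step-by-step execution trace:
1. `safe_calc(23, 3)` enters try: `return 23 / 3` → returns 7.666666666666667. No exception raised.
2. `except ZeroDivisionError` is skipped.
3. `int(7.666666666666667)` → 7 → value = 7.
Result: 7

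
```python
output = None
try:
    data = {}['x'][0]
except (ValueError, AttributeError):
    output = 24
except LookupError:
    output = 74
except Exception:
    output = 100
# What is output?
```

Step-by-step execution trace:
1. `data = {}['x'][0]` raises KeyError.
2. `except (ValueError, AttributeError)` does not match KeyError; skipped.
3. `except LookupError` matches (KeyError is a subclass of LookupError) → output = 74.
4. `except Exception` is not reached.
Result: 74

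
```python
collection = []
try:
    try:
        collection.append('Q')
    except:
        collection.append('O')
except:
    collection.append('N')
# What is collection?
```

Step-by-step execution trace:
1. Inner try: `collection.append('Q')` → collection = ['Q']. No exception raised.
2. Inner `except` is skipped.
3. Inner try completes normally; outer `except` is skipped.
Result: ['Q']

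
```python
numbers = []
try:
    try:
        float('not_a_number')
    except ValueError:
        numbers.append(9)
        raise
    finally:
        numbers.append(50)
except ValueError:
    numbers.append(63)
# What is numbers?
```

Step-by-step execution trace:
1. Inner try: `float('not_a_number')` raises ValueError.
2. Inner `except ValueError` matches → `numbers.append(9)` → numbers = [9].
3. bare `raise` re-raises ValueError.
4. Inner `finally` runs during unwinding: `numbers.append(50)` → numbers = [9, 50].
5. Outer `except ValueError` matches → `numbers.append(63)` → numbers = [9, 50, 63].
Result: [9, 50, 63]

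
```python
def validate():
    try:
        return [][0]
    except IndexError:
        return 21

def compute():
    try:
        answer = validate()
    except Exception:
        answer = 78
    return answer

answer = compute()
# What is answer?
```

Step-by-step execution trace:
1. `compute()` calls `validate()`.
2. In validate: `[][0]` raises IndexError; `except IndexError` catches it → returns 21.
3. In compute: `answer = validate()` → answer = 21. No exception reaches compute.
4. `except Exception` is skipped; compute returns 21.
5. answer = 21.
Result: 21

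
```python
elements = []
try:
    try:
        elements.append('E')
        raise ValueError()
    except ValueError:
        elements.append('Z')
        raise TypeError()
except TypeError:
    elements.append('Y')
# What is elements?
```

Step-by-step execution trace:
1. Inner try: `elements.append('E')` → elements = ['E'].
2. `raise ValueError()` raises ValueError.
3. Inner `except ValueError` matches → `elements.append('Z')` → elements = ['E', 'Z'].
4. `raise TypeError()` raises TypeError; propagates to outer try.
5. Outer `except TypeError` matches → `elements.append('Y')` → elements = ['E', 'Z', 'Y'].
Result: ['E', 'Z', 'Y']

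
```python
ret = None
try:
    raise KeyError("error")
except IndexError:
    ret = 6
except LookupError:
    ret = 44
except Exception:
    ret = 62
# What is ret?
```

Step-by-step execution trace:
1. `raise KeyError(...)` raises KeyError.
2. `except IndexError` does not match (KeyError is not a subclass of IndexError); skipped.
3. `except LookupError` matches (KeyError is a subclass of LookupError) → ret = 44.
4. `except Exception` is not reached.
Result: 44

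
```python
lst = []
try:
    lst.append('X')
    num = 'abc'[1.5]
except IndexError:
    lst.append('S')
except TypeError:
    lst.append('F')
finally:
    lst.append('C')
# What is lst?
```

Step-by-step execution trace:
1. try: `lst.append('X')` → lst = ['X'].
2. `num = 'abc'[1.5]` raises TypeError.
3. `except IndexError` does not match TypeError; skipped.
4. `except TypeError` matches → `lst.append('F')` → lst = ['X', 'F'].
5. finally always runs: `lst.append('C')` → lst = ['X', 'F', 'C'].
Result: ['X', 'F', 'C']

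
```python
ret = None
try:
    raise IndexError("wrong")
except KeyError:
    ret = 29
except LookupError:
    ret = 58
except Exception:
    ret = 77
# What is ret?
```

Step-by-step execution trace:
1. `raise IndexError(...)` raises IndexError.
2. `except KeyError` does not match (IndexError is not a subclass of KeyError); skipped.
3. `except LookupError` matches (IndexError is a subclass of LookupError) → ret = 58.
4. `except Exception` is not reached.
Result: 58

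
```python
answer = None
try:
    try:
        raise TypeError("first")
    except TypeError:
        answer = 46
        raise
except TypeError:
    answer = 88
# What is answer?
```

Step-by-step execution trace:
1. Inner try: `raise TypeError("first")` raises TypeError.
2. Inner `except TypeError` matches → answer = 46.
3. bare `raise` re-raises the same TypeError.
4. Outer `except TypeError` matches → answer = 88.
Result: 88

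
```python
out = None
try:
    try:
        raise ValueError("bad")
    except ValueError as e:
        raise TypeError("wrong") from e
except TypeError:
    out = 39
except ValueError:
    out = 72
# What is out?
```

Step-by-step execution trace:
1. Inner try raises ValueError; inner `except ValueError as e` catches it.
2. `raise TypeError(...) from e` raises TypeError (ValueError is attached as __cause__, but only TypeError is active).
3. Outer `except TypeError` matches → out = 39.
4. `except ValueError` is not reached.
Result: 39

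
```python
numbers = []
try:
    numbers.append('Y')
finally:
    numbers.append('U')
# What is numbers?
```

Step-by-step execution trace:
1. try: `numbers.append('Y')` → numbers = ['Y'].
2. The try body completes without raising.
3. finally always runs: `numbers.append('U')` → numbers = ['Y', 'U'].
Result: ['Y', 'U']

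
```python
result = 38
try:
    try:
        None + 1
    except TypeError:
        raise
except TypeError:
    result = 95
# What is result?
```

Step-by-step execution trace:
1. Inner try: `None + 1` raises TypeError.
2. Inner `except TypeError` matches; bare `raise` re-raises the same TypeError.
3. Outer `except TypeError` matches → result = 95.
Result: 95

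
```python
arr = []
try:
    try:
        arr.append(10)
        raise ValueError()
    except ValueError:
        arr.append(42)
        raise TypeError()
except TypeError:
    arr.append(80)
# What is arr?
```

Step-by-step execution trace:
1. Inner try: `arr.append(10)` → arr = [10].
2. `raise ValueError()` raises ValueError.
3. Inner `except ValueError` matches → `arr.append(42)` → arr = [10, 42].
4. `raise TypeError()` raises TypeError; propagates to outer try.
5. Outer `except TypeError` matches → `arr.append(80)` → arr = [10, 42, 80].
Result: [10, 42, 80]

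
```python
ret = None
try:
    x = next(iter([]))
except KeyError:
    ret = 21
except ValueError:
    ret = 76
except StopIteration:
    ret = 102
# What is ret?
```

Step-by-step execution trace:
1. `x = next(iter([]))` raises StopIteration.
2. `except KeyError` does not match StopIteration; skipped.
3. `except ValueError` does not match StopIteration; skipped.
4. `except StopIteration` matches → ret = 102.
Result: 102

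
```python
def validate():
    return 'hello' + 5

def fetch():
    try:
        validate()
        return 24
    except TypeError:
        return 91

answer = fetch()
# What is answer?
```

Step-by-step execution trace:
1. `fetch()` calls `validate()`.
2. `validate()` evaluates `'hello' + 5`, which raises TypeError; it propagates to the caller.
3. `return 24` is not reached.
4. `except TypeError` in fetch matches → returns 91.
5. answer = 91.
Result: 91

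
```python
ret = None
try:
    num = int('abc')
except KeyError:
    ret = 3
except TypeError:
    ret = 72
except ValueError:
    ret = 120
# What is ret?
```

Step-by-step execution trace:
1. `num = int('abc')` raises ValueError.
2. `except KeyError` does not match ValueError; skipped.
3. `except TypeError` does not match ValueError; skipped.
4. `except ValueError` matches → ret = 120.
Result: 120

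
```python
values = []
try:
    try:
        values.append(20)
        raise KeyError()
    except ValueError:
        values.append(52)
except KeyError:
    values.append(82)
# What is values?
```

Step-by-step execution trace:
1. Inner try: `values.append(20)` → values = [20].
2. `raise KeyError()` raises KeyError.
3. Inner `except ValueError` does not match KeyError; exception propagates to outer try.
4. Outer `except KeyError` matches → `values.append(82)` → values = [20, 82].
Result: [20, 82]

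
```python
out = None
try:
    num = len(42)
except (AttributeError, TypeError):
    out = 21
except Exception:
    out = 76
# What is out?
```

Step-by-step execution trace:
1. `num = len(42)` raises TypeError.
2. `except (AttributeError, TypeError)` matches (TypeError is in the tuple) → out = 21.
3. `except Exception` is not reached.
Result: 21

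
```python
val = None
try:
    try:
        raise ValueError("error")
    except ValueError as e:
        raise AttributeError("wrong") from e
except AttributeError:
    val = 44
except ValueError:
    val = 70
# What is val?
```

Step-by-step execution trace:
1. Inner try raises ValueError; inner `except ValueError as e` catches it.
2. `raise AttributeError(...) from e` raises AttributeError (ValueError is attached as __cause__, but only AttributeError is active).
3. Outer `except AttributeError` matches → val = 44.
4. `except ValueError` is not reached.
Result: 44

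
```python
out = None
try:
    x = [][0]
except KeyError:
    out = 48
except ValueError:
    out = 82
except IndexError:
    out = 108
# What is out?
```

Step-by-step execution trace:
1. `x = [][0]` raises IndexError.
2. `except KeyError` does not match IndexError; skipped.
3. `except ValueError` does not match IndexError; skipped.
4. `except IndexError` matches → out = 108.
Result: 108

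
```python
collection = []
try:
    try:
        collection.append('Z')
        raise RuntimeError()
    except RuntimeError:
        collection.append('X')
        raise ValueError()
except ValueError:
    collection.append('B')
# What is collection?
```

Step-by-step execution trace:
1. Inner try: `collection.append('Z')` → collection = ['Z'].
2. `raise RuntimeError()` raises RuntimeError.
3. Inner `except RuntimeError` matches → `collection.append('X')` → collection = ['Z', 'X'].
4. `raise ValueError()` raises ValueError; propagates to outer try.
5. Outer `except ValueError` matches → `collection.append('B')` → collection = ['Z', 'X', 'B'].
Result: ['Z', 'X', 'B']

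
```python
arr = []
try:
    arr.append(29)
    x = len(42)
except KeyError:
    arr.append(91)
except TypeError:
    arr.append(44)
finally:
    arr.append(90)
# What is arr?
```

Step-by-step execution trace:
1. try: `arr.append(29)` → arr = [29].
2. `x = len(42)` raises TypeError.
3. `except KeyError` does not match TypeError; skipped.
4. `except TypeError` matches → `arr.append(44)` → arr = [29, 44].
5. finally always runs: `arr.append(90)` → arr = [29, 44, 90].
Result: [29, 44, 90]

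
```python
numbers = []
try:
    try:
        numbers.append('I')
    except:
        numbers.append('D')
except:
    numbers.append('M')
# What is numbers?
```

Step-by-step execution trace:
1. Inner try: `numbers.append('I')` → numbers = ['I']. No exception raised.
2. Inner `except` is skipped.
3. Inner try completes normally; outer `except` is skipped.
Result: ['I']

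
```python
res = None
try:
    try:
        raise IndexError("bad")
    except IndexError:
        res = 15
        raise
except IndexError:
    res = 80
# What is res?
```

Step-by-step execution trace:
1. Inner try: `raise IndexError("bad")` raises IndexError.
2. Inner `except IndexError` matches → res = 15.
3. bare `raise` re-raises the same IndexError.
4. Outer `except IndexError` matches → res = 80.
Result: 80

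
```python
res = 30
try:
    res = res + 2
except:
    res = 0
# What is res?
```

Step-by-step execution trace:
1. res starts at 30.
2. try: `res = res + 2` → res = 32. No exception raised.
3. `except` is skipped.
Result: 32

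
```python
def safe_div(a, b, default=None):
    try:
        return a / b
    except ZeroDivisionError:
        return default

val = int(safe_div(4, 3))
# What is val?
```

Step-by-step execution trace:
1. `safe_div(4, 3)` enters try: `return 4 / 3` → returns 1.3333333333333333. No exception raised.
2. `except ZeroDivisionError` is skipped.
3. `int(1.3333333333333333)` → 1 → val = 1.
Result: 1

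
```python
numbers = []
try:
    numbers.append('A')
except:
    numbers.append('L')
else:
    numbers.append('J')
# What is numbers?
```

Step-by-step execution trace:
1. try: `numbers.append('A')` → numbers = ['A']. No exception raised.
2. `except` is skipped.
3. `else` runs (try completed without exception): `numbers.append('J')` → numbers = ['A', 'J'].
Result: ['A', 'J']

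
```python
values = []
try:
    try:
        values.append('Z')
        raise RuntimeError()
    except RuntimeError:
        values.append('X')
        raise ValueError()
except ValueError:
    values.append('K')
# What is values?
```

Step-by-step execution trace:
1. Inner try: `values.append('Z')` → values = ['Z'].
2. `raise RuntimeError()` raises RuntimeError.
3. Inner `except RuntimeError` matches → `values.append('X')` → values = ['Z', 'X'].
4. `raise ValueError()` raises ValueError; propagates to outer try.
5. Outer `except ValueError` matches → `values.append('K')` → values = ['Z', 'X', 'K'].
Result: ['Z', 'X', 'K']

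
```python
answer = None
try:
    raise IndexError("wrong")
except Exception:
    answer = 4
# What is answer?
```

Step-by-step execution trace:
1. `raise IndexError(...)` raises IndexError.
2. `except Exception` matches (IndexError is a subclass of Exception) → answer = 4.
Result: 4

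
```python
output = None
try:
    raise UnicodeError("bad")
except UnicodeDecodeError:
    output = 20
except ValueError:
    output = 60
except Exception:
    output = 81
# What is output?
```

Step-by-step execution trace:
1. `raise UnicodeError(...)` raises UnicodeError.
2. `except UnicodeDecodeError` does not match (UnicodeError is not a subclass of UnicodeDecodeError); skipped.
3. `except ValueError` matches (UnicodeError is a subclass of ValueError) → output = 60.
4. `except Exception` is not reached.
Result: 60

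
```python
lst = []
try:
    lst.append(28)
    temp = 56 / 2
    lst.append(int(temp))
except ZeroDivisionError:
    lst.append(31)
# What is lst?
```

Step-by-step execution trace:
1. try: `lst.append(28)` → lst = [28].
2. `temp = 56 / 2` → temp = 28.0. No exception raised.
3. `lst.append(int(temp))` → lst = [28, 28].
4. `except ZeroDivisionError` is skipped (no exception was raised).
Result: [28, 28]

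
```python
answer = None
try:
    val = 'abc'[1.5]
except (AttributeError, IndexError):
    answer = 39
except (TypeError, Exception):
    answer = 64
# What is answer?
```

Step-by-step execution trace:
1. `val = 'abc'[1.5]` raises TypeError.
2. `except (AttributeError, IndexError)` does not match TypeError; skipped.
3. `except (TypeError, Exception)` matches (TypeError is in the tuple) → answer = 64.
Result: 64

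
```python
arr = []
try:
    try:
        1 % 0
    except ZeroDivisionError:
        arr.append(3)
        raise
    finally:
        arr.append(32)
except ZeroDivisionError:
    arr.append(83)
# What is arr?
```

Step-by-step execution trace:
1. Inner try: `1 % 0` raises ZeroDivisionError.
2. Inner `except ZeroDivisionError` matches → `arr.append(3)` → arr = [3].
3. bare `raise` re-raises ZeroDivisionError.
4. Inner `finally` runs during unwinding: `arr.append(32)` → arr = [3, 32].
5. Outer `except ZeroDivisionError` matches → `arr.append(83)` → arr = [3, 32, 83].
Result: [3, 32, 83]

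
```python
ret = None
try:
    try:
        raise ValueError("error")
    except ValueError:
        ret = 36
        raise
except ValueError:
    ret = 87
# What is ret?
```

Step-by-step execution trace:
1. Inner try: `raise ValueError("error")` raises ValueError.
2. Inner `except ValueError` matches → ret = 36.
3. bare `raise` re-raises the same ValueError.
4. Outer `except ValueError` matches → ret = 87.
Result: 87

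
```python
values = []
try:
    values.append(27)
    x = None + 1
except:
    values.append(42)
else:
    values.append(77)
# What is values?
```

Step-by-step execution trace:
1. try: `values.append(27)` → values = [27].
2. `x = None + 1` raises TypeError.
3. bare `except` matches → `values.append(42)` → values = [27, 42].
4. `else` is skipped (an exception was raised).
Result: [27, 42]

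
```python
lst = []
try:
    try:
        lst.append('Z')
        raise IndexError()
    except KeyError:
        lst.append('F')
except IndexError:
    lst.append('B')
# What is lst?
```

Step-by-step execution trace:
1. Inner try: `lst.append('Z')` → lst = ['Z'].
2. `raise IndexError()` raises IndexError.
3. Inner `except KeyError` does not match IndexError; exception propagates to outer try.
4. Outer `except IndexError` matches → `lst.append('B')` → lst = ['Z', 'B'].
Result: ['Z', 'B']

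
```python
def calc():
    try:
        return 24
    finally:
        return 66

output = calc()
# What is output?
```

Step-by-step execution trace:
1. `calc()` enters try: `return 24` sets pending return value 24.
2. Before returning, `finally: return 66` runs and overrides the pending return.
3. calc() returns 66 → output = 66.
Result: 66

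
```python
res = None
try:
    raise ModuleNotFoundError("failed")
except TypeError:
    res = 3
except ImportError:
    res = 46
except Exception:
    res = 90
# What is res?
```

Step-by-step execution trace:
1. `raise ModuleNotFoundError(...)` raises ModuleNotFoundError.
2. `except TypeError` does not match (ModuleNotFoundError is not a subclass of TypeError); skipped.
3. `except ImportError` matches (ModuleNotFoundError is a subclass of ImportError) → res = 46.
4. `except Exception` is not reached.
Result: 46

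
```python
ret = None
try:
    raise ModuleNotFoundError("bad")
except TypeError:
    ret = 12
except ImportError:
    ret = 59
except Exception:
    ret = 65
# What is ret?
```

Step-by-step execution trace:
1. `raise ModuleNotFoundError(...)` raises ModuleNotFoundError.
2. `except TypeError` does not match (ModuleNotFoundError is not a subclass of TypeError); skipped.
3. `except ImportError` matches (ModuleNotFoundError is a subclass of ImportError) → ret = 59.
4. `except Exception` is not reached.
Result: 59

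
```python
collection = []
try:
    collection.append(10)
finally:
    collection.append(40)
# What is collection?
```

Step-by-step execution trace:
1. try: `collection.append(10)` → collection = [10].
2. The try body completes without raising.
3. finally always runs: `collection.append(40)` → collection = [10, 40].
Result: [10, 40]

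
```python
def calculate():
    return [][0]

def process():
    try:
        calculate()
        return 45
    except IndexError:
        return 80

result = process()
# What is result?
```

Step-by-step execution trace:
1. `process()` calls `calculate()`.
2. `calculate()` evaluates `[][0]`, which raises IndexError; it propagates to the caller.
3. `return 45` is not reached.
4. `except IndexError` in process matches → returns 80.
5. result = 80.
Result: 80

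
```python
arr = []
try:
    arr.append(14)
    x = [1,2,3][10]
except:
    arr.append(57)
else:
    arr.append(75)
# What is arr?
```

Step-by-step execution trace:
1. try: `arr.append(14)` → arr = [14].
2. `x = [1,2,3][10]` raises IndexError.
3. bare `except` matches → `arr.append(57)` → arr = [14, 57].
4. `else` is skipped (an exception was raised).
Result: [14, 57]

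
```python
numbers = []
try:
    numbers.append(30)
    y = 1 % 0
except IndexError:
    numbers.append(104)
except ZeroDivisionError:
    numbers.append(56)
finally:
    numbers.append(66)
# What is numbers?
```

Step-by-step execution trace:
1. try: `numbers.append(30)` → numbers = [30].
2. `y = 1 % 0` raises ZeroDivisionError.
3. `except IndexError` does not match ZeroDivisionError; skipped.
4. `except ZeroDivisionError` matches → `numbers.append(56)` → numbers = [30, 56].
5. finally always runs: `numbers.append(66)` → numbers = [30, 56, 66].
Result: [30, 56, 66]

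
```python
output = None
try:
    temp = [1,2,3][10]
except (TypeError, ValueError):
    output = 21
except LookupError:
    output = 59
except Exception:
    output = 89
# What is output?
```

Step-by-step execution trace:
1. `temp = [1,2,3][10]` raises IndexError.
2. `except (TypeError, ValueError)` does not match IndexError; skipped.
3. `except LookupError` matches (IndexError is a subclass of LookupError) → output = 59.
4. `except Exception` is not reached.
Result: 59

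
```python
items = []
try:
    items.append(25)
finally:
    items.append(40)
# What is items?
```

Step-by-step execution trace:
1. try: `items.append(25)` → items = [25].
2. The try body completes without raising.
3. finally always runs: `items.append(40)` → items = [25, 40].
Result: [25, 40]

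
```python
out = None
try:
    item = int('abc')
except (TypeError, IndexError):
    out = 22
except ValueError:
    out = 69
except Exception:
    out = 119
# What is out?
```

Step-by-step execution trace:
1. `item = int('abc')` raises ValueError.
2. `except (TypeError, IndexError)` does not match ValueError; skipped.
3. `except ValueError` matches (exact type match) → out = 69.
4. `except Exception` is not reached.
Result: 69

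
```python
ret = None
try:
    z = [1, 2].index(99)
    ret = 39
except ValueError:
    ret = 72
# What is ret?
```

Step-by-step execution trace:
1. `z = [1, 2].index(99)` raises ValueError.
2. `ret = 39` is not reached.
3. `except ValueError` matches → ret = 72.
Result: 72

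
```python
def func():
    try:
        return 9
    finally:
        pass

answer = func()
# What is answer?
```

Step-by-step execution trace:
1. `func()` enters try: `return 9` sets pending return value 9.
2. Before returning, `finally: pass` runs (no effect).
3. func() returns 9 → answer = 9.
Result: 9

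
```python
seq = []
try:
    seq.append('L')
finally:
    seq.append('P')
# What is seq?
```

Step-by-step execution trace:
1. try: `seq.append('L')` → seq = ['L'].
2. The try body completes without raising.
3. finally always runs: `seq.append('P')` → seq = ['L', 'P'].
Result: ['L', 'P']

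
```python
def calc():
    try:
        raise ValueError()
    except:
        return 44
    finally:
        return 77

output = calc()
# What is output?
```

Step-by-step execution trace:
1. `calc()` enters try: `raise ValueError()` raises ValueError.
2. bare `except` matches → `return 44` sets pending return value 44.
3. Before returning, `finally: return 77` runs and overrides the pending return.
4. calc() returns 77 → output = 77.
Result: 77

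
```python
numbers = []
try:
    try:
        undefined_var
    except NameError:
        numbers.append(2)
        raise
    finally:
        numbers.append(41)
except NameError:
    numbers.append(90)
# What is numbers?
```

Step-by-step execution trace:
1. Inner try: `undefined_var` raises NameError.
2. Inner `except NameError` matches → `numbers.append(2)` → numbers = [2].
3. bare `raise` re-raises NameError.
4. Inner `finally` runs during unwinding: `numbers.append(41)` → numbers = [2, 41].
5. Outer `except NameError` matches → `numbers.append(90)` → numbers = [2, 41, 90].
Result: [2, 41, 90]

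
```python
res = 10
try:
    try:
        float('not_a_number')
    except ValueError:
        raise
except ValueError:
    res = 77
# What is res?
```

Step-by-step execution trace:
1. Inner try: `float('not_a_number')` raises ValueError.
2. Inner `except ValueError` matches; bare `raise` re-raises the same ValueError.
3. Outer `except ValueError` matches → res = 77.
Result: 77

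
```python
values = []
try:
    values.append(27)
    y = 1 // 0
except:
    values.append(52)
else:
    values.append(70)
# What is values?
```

Step-by-step execution trace:
1. try: `values.append(27)` → values = [27].
2. `y = 1 // 0` raises ZeroDivisionError.
3. bare `except` matches → `values.append(52)` → values = [27, 52].
4. `else` is skipped (an exception was raised).
Result: [27, 52]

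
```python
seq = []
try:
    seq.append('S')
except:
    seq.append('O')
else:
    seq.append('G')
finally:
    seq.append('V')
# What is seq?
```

Step-by-step execution trace:
1. try: `seq.append('S')` → seq = ['S']. No exception raised.
2. `except` is skipped.
3. `else` runs: `seq.append('G')` → seq = ['S', 'G'].
4. `finally` always runs: `seq.append('V')` → seq = ['S', 'G', 'V'].
Result: ['S', 'G', 'V']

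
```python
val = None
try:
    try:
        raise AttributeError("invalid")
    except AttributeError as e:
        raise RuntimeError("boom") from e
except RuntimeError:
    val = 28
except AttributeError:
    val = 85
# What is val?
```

Step-by-step execution trace:
1. Inner try raises AttributeError; inner `except AttributeError as e` catches it.
2. `raise RuntimeError(...) from e` raises RuntimeError (AttributeError is attached as __cause__, but only RuntimeError is active).
3. Outer `except RuntimeError` matches → val = 28.
4. `except AttributeError` is not reached.
Result: 28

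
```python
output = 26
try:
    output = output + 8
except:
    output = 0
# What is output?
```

Step-by-step execution trace:
1. output starts at 26.
2. try: `output = output + 8` → output = 34. No exception raised.
3. `except` is skipped.
Result: 34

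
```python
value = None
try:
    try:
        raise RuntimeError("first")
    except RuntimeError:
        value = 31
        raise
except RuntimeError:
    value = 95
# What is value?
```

Step-by-step execution trace:
1. Inner try: `raise RuntimeError("first")` raises RuntimeError.
2. Inner `except RuntimeError` matches → value = 31.
3. bare `raise` re-raises the same RuntimeError.
4. Outer `except RuntimeError` matches → value = 95.
Result: 95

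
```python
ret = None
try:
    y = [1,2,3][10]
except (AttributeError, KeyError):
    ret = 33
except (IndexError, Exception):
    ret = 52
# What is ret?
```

Step-by-step execution trace:
1. `y = [1,2,3][10]` raises IndexError.
2. `except (AttributeError, KeyError)` does not match IndexError; skipped.
3. `except (IndexError, Exception)` matches (IndexError is in the tuple) → ret = 52.
Result: 52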